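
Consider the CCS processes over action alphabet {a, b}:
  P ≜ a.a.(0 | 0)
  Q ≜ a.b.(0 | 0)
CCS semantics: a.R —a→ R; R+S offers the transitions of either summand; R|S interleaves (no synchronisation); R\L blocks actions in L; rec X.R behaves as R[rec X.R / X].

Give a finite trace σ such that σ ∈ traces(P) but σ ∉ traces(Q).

aa

Reachable graph of P (3 states):
  p0 = a.a.(0 | 0) has moves =a=> p1
  p1 = a.(0 | 0) has moves =a=> p2
  p2 = 0 | 0 has moves ∅
Reachable graph of Q (3 states):
  q0 = a.b.(0 | 0) has moves =a=> q1
  q1 = b.(0 | 0) has moves =b=> q2
  q2 = 0 | 0 has moves ∅
Executing aa from P (initial set {p0}):
  after a @ step 1: {p1}
  after a @ step 2: {p2}
  ✓ P
Executing aa from Q (initial set {q0}):
  after a @ step 1: {q1}
  after a @ step 2: no successor for Q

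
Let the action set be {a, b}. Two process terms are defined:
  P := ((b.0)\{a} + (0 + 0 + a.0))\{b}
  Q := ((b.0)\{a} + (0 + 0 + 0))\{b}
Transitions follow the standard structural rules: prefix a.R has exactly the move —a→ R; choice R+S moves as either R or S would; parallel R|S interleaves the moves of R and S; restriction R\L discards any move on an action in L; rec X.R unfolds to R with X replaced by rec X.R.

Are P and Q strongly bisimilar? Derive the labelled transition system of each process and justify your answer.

P ≁ Q

P's transition system — 2 states:
  s0 = ((b.0)\{a} + (0 + 0 + a.0))\{b} :: =a=> s1
  s1 = 0\{b} :: deadlocked
Q's transition system — 1 states:
  t0 = ((b.0)\{a} + (0 + 0 + 0))\{b} :: deadlocked
Bisimilarity quotient blocks:
  B0 = {s0}
  B1 = {s1, t0}
s0 ∈ B0, t0 ∈ B1 → different blocks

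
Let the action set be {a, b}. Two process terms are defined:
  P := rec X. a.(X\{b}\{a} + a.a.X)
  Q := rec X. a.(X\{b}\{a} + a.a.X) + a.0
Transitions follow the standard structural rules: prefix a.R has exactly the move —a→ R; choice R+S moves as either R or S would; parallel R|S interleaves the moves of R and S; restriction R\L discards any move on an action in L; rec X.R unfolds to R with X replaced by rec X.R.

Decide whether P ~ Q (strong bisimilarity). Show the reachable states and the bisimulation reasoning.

not bisimilar

P's transition system — 3 states:
  p0 = rec X. a.(X\{b}\{a} + a.a.X) ⊢ —a→ p1
  p1 = (rec X. a.(X\{b}\{a} + a.a.X))\{b}\{a} + a.a.(rec X. a.(X\{b}\{a} + a.a.X)) ⊢ —a→ p2
  p2 = a.(rec X. a.(X\{b}\{a} + a.a.X)) ⊢ —a→ p0
Q's transition system — 4 states:
  q0 = rec X. a.(X\{b}\{a} + a.a.X) + a.0 ⊢ —a→ q1, —a→ q2
  q1 = (rec X. a.(X\{b}\{a} + a.a.X) + a.0)\{b}\{a} + a.a.(rec X. a.(X\{b}\{a} + a.a.X) + a.0) ⊢ —a→ q3
  q2 = 0 ⊢ (no moves)
  q3 = a.(rec X. a.(X\{b}\{a} + a.a.X) + a.0) ⊢ —a→ q0
Bisimilarity quotient blocks:
  B0 = {p0, p1, p2}
  B1 = {q0}
  B2 = {q2}
  B3 = {q1}
  B4 = {q3}
p0 ∈ B0, q0 ∈ B1 → different blocks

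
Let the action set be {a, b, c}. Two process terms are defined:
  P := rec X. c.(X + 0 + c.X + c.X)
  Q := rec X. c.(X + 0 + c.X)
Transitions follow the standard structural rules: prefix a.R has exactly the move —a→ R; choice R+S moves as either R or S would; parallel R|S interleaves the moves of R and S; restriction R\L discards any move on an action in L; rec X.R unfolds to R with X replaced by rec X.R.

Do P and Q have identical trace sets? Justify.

YES

Reachable graph of P (2 states):
  u0 = rec X. c.(X + 0 + c.X + c.X) | -c-> u1
  u1 = (rec X. c.(X + 0 + c.X + c.X)) + 0 + c.(rec X. c.(X + 0 + c.X + c.X)) + c.(rec X. c.(X + 0 + c.X + c.X)) | -c-> u0, -c-> u1
Reachable graph of Q (2 states):
  v0 = rec X. c.(X + 0 + c.X) | -c-> v1
  v1 = (rec X. c.(X + 0 + c.X)) + 0 + c.(rec X. c.(X + 0 + c.X)) | -c-> v0, -c-> v1
Partition-refinement fixed point:
  B0 = {u0, u1, v0, v1}
u0 ∈ B0, v0 ∈ B0 → same block
Bisimilar ⇒ trace-equivalent.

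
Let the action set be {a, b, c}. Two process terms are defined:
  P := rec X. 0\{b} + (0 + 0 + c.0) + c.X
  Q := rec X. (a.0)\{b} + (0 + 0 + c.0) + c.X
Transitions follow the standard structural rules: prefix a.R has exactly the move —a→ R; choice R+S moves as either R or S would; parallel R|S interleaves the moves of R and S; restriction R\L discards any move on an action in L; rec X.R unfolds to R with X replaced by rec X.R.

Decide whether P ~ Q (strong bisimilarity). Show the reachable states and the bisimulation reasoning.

Reachable graph of P (2 states):
  s0 = rec X. 0\{b} + (0 + 0 + c.0) + c.X | -c-> s0, -c-> s1
  s1 = 0 | (no moves)
Reachable graph of Q (3 states):
  t0 = rec X. (a.0)\{b} + (0 + 0 + c.0) + c.X | -a-> t1, -c-> t0, -c-> t2
  t1 = 0\{b} | (no moves)
  t2 = 0 | (no moves)
Bisimilarity quotient blocks:
  B0 = {s0}
  B1 = {s1, t1, t2}
  B2 = {t0}
s0 ∈ B0, t0 ∈ B2 → different blocks

P ≁ Q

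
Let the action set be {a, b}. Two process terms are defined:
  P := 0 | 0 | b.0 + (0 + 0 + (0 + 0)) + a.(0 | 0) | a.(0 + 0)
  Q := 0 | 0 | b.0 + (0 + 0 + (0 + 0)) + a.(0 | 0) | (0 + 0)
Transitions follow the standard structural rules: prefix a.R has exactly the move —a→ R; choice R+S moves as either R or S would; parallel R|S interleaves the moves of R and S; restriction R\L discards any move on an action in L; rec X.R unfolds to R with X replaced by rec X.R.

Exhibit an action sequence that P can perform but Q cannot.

P's transition system — 5 states:
  p0 = 0 | 0 | b.0 + (0 + 0 + (0 + 0)) + a.(0 | 0) | a.(0 + 0) :: ··a··> p1, ··a··> p2, ··b··> p3
  p1 = 0 | 0 | a.(0 + 0) :: ··a··> p4
  p2 = a.(0 | 0) | (0 + 0) :: ··a··> p4
  p3 = 0 | 0 | 0 :: stopped
  p4 = 0 | 0 | (0 + 0) :: stopped
Q's transition system — 3 states:
  q0 = 0 | 0 | b.0 + (0 + 0 + (0 + 0)) + a.(0 | 0) | (0 + 0) :: ··a··> q1, ··b··> q2
  q1 = 0 | 0 | (0 + 0) :: stopped
  q2 = 0 | 0 | 0 :: stopped
Trace ⟨aa⟩ through P, begin at {p0}:
  step 1 (a): {p1, p2}
  step 2 (a): {p4}
  — P admits the full trace.
Trace ⟨aa⟩ through Q, begin at {q0}:
  step 1 (a): {q1}
  step 2 (a): no successor for Q

aa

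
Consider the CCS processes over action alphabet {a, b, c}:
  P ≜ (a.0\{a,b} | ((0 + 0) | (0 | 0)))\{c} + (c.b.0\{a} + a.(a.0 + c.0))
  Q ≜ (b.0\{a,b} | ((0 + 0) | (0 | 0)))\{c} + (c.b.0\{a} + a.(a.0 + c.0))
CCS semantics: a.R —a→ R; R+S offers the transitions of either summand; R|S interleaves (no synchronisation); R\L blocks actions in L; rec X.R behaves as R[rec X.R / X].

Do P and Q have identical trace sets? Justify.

NO — witness ⟨b⟩

Reachable graph of P (6 states):
  u0 = (a.0\{a,b} | ((0 + 0) | (0 | 0)))\{c} + (c.b.0\{a} + a.(a.0 + c.0)) has moves —a→ u1, —a→ u2, —c→ u3
  u1 = (0\{a,b} | ((0 + 0) | (0 | 0)))\{c} has moves (no moves)
  u2 = a.0 + c.0 has moves —a→ u4, —c→ u4
  u3 = b.0\{a} has moves —b→ u5
  u4 = 0 has moves (no moves)
  u5 = 0\{a} has moves (no moves)
Reachable graph of Q (6 states):
  v0 = (b.0\{a,b} | ((0 + 0) | (0 | 0)))\{c} + (c.b.0\{a} + a.(a.0 + c.0)) has moves —a→ v1, —b→ v2, —c→ v3
  v1 = a.0 + c.0 has moves —a→ v4, —c→ v4
  v2 = (0\{a,b} | ((0 + 0) | (0 | 0)))\{c} has moves (no moves)
  v3 = b.0\{a} has moves —b→ v5
  v4 = 0 has moves (no moves)
  v5 = 0\{a} has moves (no moves)
Trace ⟨b⟩ through Q, begin at {v0}:
  step 1 (b): {v2}
  Q completes σ.
Trace ⟨b⟩ through P, begin at {u0}:
  step 1 (b): no successor for P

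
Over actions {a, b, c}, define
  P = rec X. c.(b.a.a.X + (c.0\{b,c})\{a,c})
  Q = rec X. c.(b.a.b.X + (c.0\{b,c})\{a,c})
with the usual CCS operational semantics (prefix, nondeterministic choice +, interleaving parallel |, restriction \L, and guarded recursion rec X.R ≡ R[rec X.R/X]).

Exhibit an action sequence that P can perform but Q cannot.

cbaa

P's transition system — 4 states:
  u0 = rec X. c.(b.a.a.X + (c.0\{b,c})\{a,c}) → =c=> u1
  u1 = b.a.a.(rec X. c.(b.a.a.X + (c.0\{b,c})\{a,c})) + (c.0\{b,c})\{a,c} → =b=> u2
  u2 = a.a.(rec X. c.(b.a.a.X + (c.0\{b,c})\{a,c})) → =a=> u3
  u3 = a.(rec X. c.(b.a.a.X + (c.0\{b,c})\{a,c})) → =a=> u0
Q's transition system — 4 states:
  v0 = rec X. c.(b.a.b.X + (c.0\{b,c})\{a,c}) → =c=> v1
  v1 = b.a.b.(rec X. c.(b.a.b.X + (c.0\{b,c})\{a,c})) + (c.0\{b,c})\{a,c} → =b=> v2
  v2 = a.b.(rec X. c.(b.a.b.X + (c.0\{b,c})\{a,c})) → =a=> v3
  v3 = b.(rec X. c.(b.a.b.X + (c.0\{b,c})\{a,c})) → =b=> v0
Run σ = ⟨cbaa⟩ on P: start {u0}
  step 1 (c): {u1}
  step 2 (b): {u2}
  step 3 (a): {u3}
  step 4 (a): {u0}
  — P admits the full trace.
Run σ = ⟨cbaa⟩ on Q: start {v0}
  step 1 (c): {v1}
  step 2 (b): {v2}
  step 3 (a): {v3}
  step 4 (a): no successor for Q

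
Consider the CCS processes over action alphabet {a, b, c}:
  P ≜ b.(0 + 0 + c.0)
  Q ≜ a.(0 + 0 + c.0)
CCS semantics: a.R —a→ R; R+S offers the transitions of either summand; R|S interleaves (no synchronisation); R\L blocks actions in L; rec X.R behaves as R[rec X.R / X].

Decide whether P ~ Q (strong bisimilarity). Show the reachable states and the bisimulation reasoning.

P's transition system — 3 states:
  s0 = b.(0 + 0 + c.0) | —b→ s1
  s1 = 0 + 0 + c.0 | —c→ s2
  s2 = 0 | (no moves)
Q's transition system — 3 states:
  t0 = a.(0 + 0 + c.0) | —a→ t1
  t1 = 0 + 0 + c.0 | —c→ t2
  t2 = 0 | (no moves)
Coarsest stable partition (strong bisimilarity classes):
  B0 = {s0}
  B1 = {s1, t1}
  B2 = {s2, t2}
  B3 = {t0}
s0 ∈ B0, t0 ∈ B3 → different blocks

NO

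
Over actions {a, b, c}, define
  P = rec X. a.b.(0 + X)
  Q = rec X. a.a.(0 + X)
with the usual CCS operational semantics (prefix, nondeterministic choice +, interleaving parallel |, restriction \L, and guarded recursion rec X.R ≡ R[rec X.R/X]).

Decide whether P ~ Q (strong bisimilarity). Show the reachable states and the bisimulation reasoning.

NO

Reachable graph of P (3 states):
  u0 = rec X. a.b.(0 + X) has moves -a-> u1
  u1 = b.(0 + (rec X. a.b.(0 + X))) has moves -b-> u2
  u2 = 0 + (rec X. a.b.(0 + X)) has moves -a-> u1
Reachable graph of Q (3 states):
  v0 = rec X. a.a.(0 + X) has moves -a-> v1
  v1 = a.(0 + (rec X. a.a.(0 + X))) has moves -a-> v2
  v2 = 0 + (rec X. a.a.(0 + X)) has moves -a-> v1
Partition-refinement fixed point:
  B0 = {u0, u2}
  B1 = {u1}
  B2 = {v0, v1, v2}
u0 ∈ B0, v0 ∈ B2 → different blocks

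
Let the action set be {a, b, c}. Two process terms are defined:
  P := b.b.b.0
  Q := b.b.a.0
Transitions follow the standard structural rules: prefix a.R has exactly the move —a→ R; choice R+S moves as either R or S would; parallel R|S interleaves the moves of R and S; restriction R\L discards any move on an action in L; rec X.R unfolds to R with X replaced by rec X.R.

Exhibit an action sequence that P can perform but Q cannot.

bbb

LTS(P): 4 reachable states
  s0 = b.b.b.0 has moves =b=> s1
  s1 = b.b.0 has moves =b=> s2
  s2 = b.0 has moves =b=> s3
  s3 = 0 has moves ∅
LTS(Q): 4 reachable states
  t0 = b.b.a.0 has moves =b=> t1
  t1 = b.a.0 has moves =b=> t2
  t2 = a.0 has moves =a=> t3
  t3 = 0 has moves ∅
Executing bbb from P (initial set {s0}):
  after b @ step 1: {s1}
  after b @ step 2: {s2}
  after b @ step 3: {s3}
  — P admits the full trace.
Executing bbb from Q (initial set {t0}):
  after b @ step 1: {t1}
  after b @ step 2: {t2}
  after b @ step 3: no successor for Q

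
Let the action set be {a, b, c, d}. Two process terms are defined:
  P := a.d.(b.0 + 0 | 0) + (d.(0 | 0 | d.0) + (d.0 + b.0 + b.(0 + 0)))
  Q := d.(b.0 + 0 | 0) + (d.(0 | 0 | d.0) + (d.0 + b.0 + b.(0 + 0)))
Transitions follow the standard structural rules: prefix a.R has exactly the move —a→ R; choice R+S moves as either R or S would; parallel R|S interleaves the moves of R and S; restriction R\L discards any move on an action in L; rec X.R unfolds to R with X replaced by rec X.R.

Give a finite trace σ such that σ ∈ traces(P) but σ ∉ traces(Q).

P's transition system — 7 states:
  u0 = a.d.(b.0 + 0 | 0) + (d.(0 | 0 | d.0) + (d.0 + b.0 + b.(0 + 0))) → ··a··> u1, ··b··> u2, ··b··> u3, ··d··> u2, ··d··> u4
  u1 = d.(b.0 + 0 | 0) → ··d··> u5
  u2 = 0 → (no moves)
  u3 = 0 + 0 → (no moves)
  u4 = 0 | 0 | d.0 → ··d··> u6
  u5 = b.0 + 0 | 0 → ··b··> u2
  u6 = 0 | 0 | 0 → (no moves)
Q's transition system — 6 states:
  v0 = d.(b.0 + 0 | 0) + (d.(0 | 0 | d.0) + (d.0 + b.0 + b.(0 + 0))) → ··b··> v1, ··b··> v2, ··d··> v1, ··d··> v3, ··d··> v4
  v1 = 0 → (no moves)
  v2 = 0 + 0 → (no moves)
  v3 = 0 | 0 | d.0 → ··d··> v5
  v4 = b.0 + 0 | 0 → ··b··> v1
  v5 = 0 | 0 | 0 → (no moves)
Trace ⟨a⟩ through P, begin at {u0}:
  [1] a ⇒ {u1}
  ✓ P
Trace ⟨a⟩ through Q, begin at {v0}:
  [1] a ⇒ ∅ (Q stuck)

a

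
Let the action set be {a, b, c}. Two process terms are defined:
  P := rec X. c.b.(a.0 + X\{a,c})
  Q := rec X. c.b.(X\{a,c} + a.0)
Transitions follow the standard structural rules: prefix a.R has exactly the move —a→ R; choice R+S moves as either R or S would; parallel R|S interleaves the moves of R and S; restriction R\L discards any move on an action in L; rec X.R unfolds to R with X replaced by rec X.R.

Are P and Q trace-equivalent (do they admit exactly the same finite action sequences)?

YES

LTS(P): 4 reachable states
  m0 = rec X. c.b.(a.0 + X\{a,c}) | --c--▸ m1
  m1 = b.(a.0 + (rec X. c.b.(a.0 + X\{a,c}))\{a,c}) | --b--▸ m2
  m2 = a.0 + (rec X. c.b.(a.0 + X\{a,c}))\{a,c} | --a--▸ m3
  m3 = 0 | stopped
LTS(Q): 4 reachable states
  n0 = rec X. c.b.(X\{a,c} + a.0) | --c--▸ n1
  n1 = b.((rec X. c.b.(X\{a,c} + a.0))\{a,c} + a.0) | --b--▸ n2
  n2 = (rec X. c.b.(X\{a,c} + a.0))\{a,c} + a.0 | --a--▸ n3
  n3 = 0 | stopped
Partition-refinement fixed point:
  B0 = {m0, n0}
  B1 = {m1, n1}
  B2 = {m2, n2}
  B3 = {m3, n3}
m0 ∈ B0, n0 ∈ B0 → same block
Bisimilar ⇒ trace-equivalent.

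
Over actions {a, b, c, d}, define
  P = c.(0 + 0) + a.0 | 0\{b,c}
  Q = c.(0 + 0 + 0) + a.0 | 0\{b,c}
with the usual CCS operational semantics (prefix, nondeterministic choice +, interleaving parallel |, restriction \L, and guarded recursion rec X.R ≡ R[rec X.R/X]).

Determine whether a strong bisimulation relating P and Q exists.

Reachable graph of P (3 states):
  m0 = c.(0 + 0) + a.0 | 0\{b,c} | =a=> m1, =c=> m2
  m1 = 0 | 0\{b,c} | ∅
  m2 = 0 + 0 | ∅
Reachable graph of Q (3 states):
  n0 = c.(0 + 0 + 0) + a.0 | 0\{b,c} | =a=> n1, =c=> n2
  n1 = 0 | 0\{b,c} | ∅
  n2 = 0 + 0 + 0 | ∅
Partition-refinement fixed point:
  B0 = {m0, n0}
  B1 = {m1, m2, n1, n2}
m0 ∈ B0, n0 ∈ B0 → same block

P ~ Q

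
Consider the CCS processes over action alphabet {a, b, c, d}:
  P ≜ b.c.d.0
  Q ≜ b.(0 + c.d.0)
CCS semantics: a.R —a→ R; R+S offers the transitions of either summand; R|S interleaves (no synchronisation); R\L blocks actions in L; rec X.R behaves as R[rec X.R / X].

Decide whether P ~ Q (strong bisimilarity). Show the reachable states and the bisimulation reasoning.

Reachable graph of P (4 states):
  s0 = b.c.d.0 ⊢ =b=> s1
  s1 = c.d.0 ⊢ =c=> s2
  s2 = d.0 ⊢ =d=> s3
  s3 = 0 ⊢ ·
Reachable graph of Q (4 states):
  t0 = b.(0 + c.d.0) ⊢ =b=> t1
  t1 = 0 + c.d.0 ⊢ =c=> t2
  t2 = d.0 ⊢ =d=> t3
  t3 = 0 ⊢ ·
Coarsest stable partition (strong bisimilarity classes):
  B0 = {s0, t0}
  B1 = {s1, t1}
  B2 = {s2, t2}
  B3 = {s3, t3}
s0 ∈ B0, t0 ∈ B0 → same block

bisimilar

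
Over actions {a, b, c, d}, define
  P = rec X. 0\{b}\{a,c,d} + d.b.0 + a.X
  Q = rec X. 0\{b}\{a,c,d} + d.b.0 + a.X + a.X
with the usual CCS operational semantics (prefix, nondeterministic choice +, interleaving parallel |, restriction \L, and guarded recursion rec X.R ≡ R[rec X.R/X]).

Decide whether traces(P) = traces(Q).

LTS(P): 3 reachable states
  s0 = rec X. 0\{b}\{a,c,d} + d.b.0 + a.X :: -a-> s0, -d-> s1
  s1 = b.0 :: -b-> s2
  s2 = 0 :: deadlocked
LTS(Q): 3 reachable states
  t0 = rec X. 0\{b}\{a,c,d} + d.b.0 + a.X + a.X :: -a-> t0, -d-> t1
  t1 = b.0 :: -b-> t2
  t2 = 0 :: deadlocked
Bisimilarity quotient blocks:
  B0 = {s0, t0}
  B1 = {s1, t1}
  B2 = {s2, t2}
s0 ∈ B0, t0 ∈ B0 → same block
Bisimilar ⇒ trace-equivalent.

traces(P) = traces(Q)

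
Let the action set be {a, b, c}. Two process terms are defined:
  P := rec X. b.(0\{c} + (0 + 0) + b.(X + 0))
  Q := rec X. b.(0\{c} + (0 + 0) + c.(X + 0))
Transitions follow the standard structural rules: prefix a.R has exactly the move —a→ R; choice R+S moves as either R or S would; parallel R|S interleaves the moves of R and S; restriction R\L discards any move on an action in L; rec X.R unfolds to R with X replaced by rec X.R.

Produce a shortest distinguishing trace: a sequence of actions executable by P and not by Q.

Reachable graph of P (3 states):
  u0 = rec X. b.(0\{c} + (0 + 0) + b.(X + 0)) has moves -b-> u1
  u1 = 0\{c} + (0 + 0) + b.((rec X. b.(0\{c} + (0 + 0) + b.(X + 0))) + 0) has moves -b-> u2
  u2 = (rec X. b.(0\{c} + (0 + 0) + b.(X + 0))) + 0 has moves -b-> u1
Reachable graph of Q (3 states):
  v0 = rec X. b.(0\{c} + (0 + 0) + c.(X + 0)) has moves -b-> v1
  v1 = 0\{c} + (0 + 0) + c.((rec X. b.(0\{c} + (0 + 0) + c.(X + 0))) + 0) has moves -c-> v2
  v2 = (rec X. b.(0\{c} + (0 + 0) + c.(X + 0))) + 0 has moves -b-> v1
Executing bb from P (initial set {u0}):
  step 1 (b): {u1}
  step 2 (b): {u2}
  P completes σ.
Executing bb from Q (initial set {v0}):
  step 1 (b): {v1}
  step 2 (b): no successor for Q

bb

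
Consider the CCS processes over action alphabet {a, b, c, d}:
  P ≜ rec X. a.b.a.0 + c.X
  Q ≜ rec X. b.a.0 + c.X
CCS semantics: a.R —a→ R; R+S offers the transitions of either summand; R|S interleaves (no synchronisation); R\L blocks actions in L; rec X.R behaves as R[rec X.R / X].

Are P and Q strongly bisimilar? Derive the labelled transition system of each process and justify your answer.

Reachable graph of P (4 states):
  m0 = rec X. a.b.a.0 + c.X has moves -a-> m1, -c-> m0
  m1 = b.a.0 has moves -b-> m2
  m2 = a.0 has moves -a-> m3
  m3 = 0 has moves ·
Reachable graph of Q (3 states):
  n0 = rec X. b.a.0 + c.X has moves -b-> n1, -c-> n0
  n1 = a.0 has moves -a-> n2
  n2 = 0 has moves ·
Bisimilarity quotient blocks:
  B0 = {m0}
  B1 = {m1}
  B2 = {m2, n1}
  B3 = {m3, n2}
  B4 = {n0}
m0 ∈ B0, n0 ∈ B4 → different blocks

P ≁ Q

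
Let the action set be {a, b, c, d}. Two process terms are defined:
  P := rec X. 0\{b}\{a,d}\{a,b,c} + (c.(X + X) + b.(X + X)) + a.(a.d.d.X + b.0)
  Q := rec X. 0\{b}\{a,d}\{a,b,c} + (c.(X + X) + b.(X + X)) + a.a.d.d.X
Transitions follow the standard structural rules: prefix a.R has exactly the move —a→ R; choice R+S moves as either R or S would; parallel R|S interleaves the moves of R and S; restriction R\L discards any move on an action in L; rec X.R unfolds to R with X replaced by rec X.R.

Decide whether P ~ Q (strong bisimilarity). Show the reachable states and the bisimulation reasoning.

P ≁ Q

P's transition system — 6 states:
  m0 = rec X. 0\{b}\{a,d}\{a,b,c} + (c.(X + X) + b.(X + X)) + a.(a.d.d.X + b.0) ⊢ —a→ m1, —b→ m2, —c→ m2
  m1 = a.d.d.(rec X. 0\{b}\{a,d}\{a,b,c} + (c.(X + X) + b.(X + X)) + a.(a.d.d.X + b.0)) + b.0 ⊢ —a→ m3, —b→ m4
  m2 = (rec X. 0\{b}\{a,d}\{a,b,c} + (c.(X + X) + b.(X + X)) + a.(a.d.d.X + b.0)) + (rec X. 0\{b}\{a,d}\{a,b,c} + (c.(X + X) + b.(X + X)) + a.(a.d.d.X + b.0)) ⊢ —a→ m1, —b→ m2, —c→ m2
  m3 = d.d.(rec X. 0\{b}\{a,d}\{a,b,c} + (c.(X + X) + b.(X + X)) + a.(a.d.d.X + b.0)) ⊢ —d→ m5
  m4 = 0 ⊢ ∅
  m5 = d.(rec X. 0\{b}\{a,d}\{a,b,c} + (c.(X + X) + b.(X + X)) + a.(a.d.d.X + b.0)) ⊢ —d→ m0
Q's transition system — 5 states:
  n0 = rec X. 0\{b}\{a,d}\{a,b,c} + (c.(X + X) + b.(X + X)) + a.a.d.d.X ⊢ —a→ n1, —b→ n2, —c→ n2
  n1 = a.d.d.(rec X. 0\{b}\{a,d}\{a,b,c} + (c.(X + X) + b.(X + X)) + a.a.d.d.X) ⊢ —a→ n3
  n2 = (rec X. 0\{b}\{a,d}\{a,b,c} + (c.(X + X) + b.(X + X)) + a.a.d.d.X) + (rec X. 0\{b}\{a,d}\{a,b,c} + (c.(X + X) + b.(X + X)) + a.a.d.d.X) ⊢ —a→ n1, —b→ n2, —c→ n2
  n3 = d.d.(rec X. 0\{b}\{a,d}\{a,b,c} + (c.(X + X) + b.(X + X)) + a.a.d.d.X) ⊢ —d→ n4
  n4 = d.(rec X. 0\{b}\{a,d}\{a,b,c} + (c.(X + X) + b.(X + X)) + a.a.d.d.X) ⊢ —d→ n0
Coarsest stable partition (strong bisimilarity classes):
  B0 = {m0, m2}
  B1 = {m1}
  B2 = {m4}
  B3 = {m3}
  B4 = {m5}
  B5 = {n0, n2}
  B6 = {n1}
  B7 = {n3}
  B8 = {n4}
m0 ∈ B0, n0 ∈ B5 → different blocks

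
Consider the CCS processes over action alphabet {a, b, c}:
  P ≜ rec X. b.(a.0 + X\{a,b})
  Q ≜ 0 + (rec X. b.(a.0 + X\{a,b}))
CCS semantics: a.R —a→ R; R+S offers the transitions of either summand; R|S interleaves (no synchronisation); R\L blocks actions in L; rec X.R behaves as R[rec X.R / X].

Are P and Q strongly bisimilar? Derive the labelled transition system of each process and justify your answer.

Reachable graph of P (3 states):
  s0 = rec X. b.(a.0 + X\{a,b}) | ··b··> s1
  s1 = a.0 + (rec X. b.(a.0 + X\{a,b}))\{a,b} | ··a··> s2
  s2 = 0 | ·
Reachable graph of Q (3 states):
  t0 = 0 + (rec X. b.(a.0 + X\{a,b})) | ··b··> t1
  t1 = a.0 + (rec X. b.(a.0 + X\{a,b}))\{a,b} | ··a··> t2
  t2 = 0 | ·
Partition-refinement fixed point:
  B0 = {s0, t0}
  B1 = {s1, t1}
  B2 = {s2, t2}
s0 ∈ B0, t0 ∈ B0 → same block

P ~ Q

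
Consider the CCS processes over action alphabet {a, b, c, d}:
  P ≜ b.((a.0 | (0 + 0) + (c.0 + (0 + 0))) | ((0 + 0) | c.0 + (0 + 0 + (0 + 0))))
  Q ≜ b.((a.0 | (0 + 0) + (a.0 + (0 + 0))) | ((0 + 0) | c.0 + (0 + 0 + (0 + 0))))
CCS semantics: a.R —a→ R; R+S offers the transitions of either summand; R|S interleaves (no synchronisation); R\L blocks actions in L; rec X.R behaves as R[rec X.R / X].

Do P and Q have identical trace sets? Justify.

P's transition system — 7 states:
  m0 = b.((a.0 | (0 + 0) + (c.0 + (0 + 0))) | ((0 + 0) | c.0 + (0 + 0 + (0 + 0)))) ⊢ -b-> m1
  m1 = (a.0 | (0 + 0) + (c.0 + (0 + 0))) | ((0 + 0) | c.0 + (0 + 0 + (0 + 0))) ⊢ -a-> m2, -c-> m3, -c-> m4
  m2 = 0 | (0 + 0) | ((0 + 0) | c.0 + (0 + 0 + (0 + 0))) ⊢ -c-> m5
  m3 = (a.0 | (0 + 0) + (c.0 + (0 + 0))) | ((0 + 0) | 0) ⊢ -a-> m5, -c-> m6
  m4 = 0 | ((0 + 0) | c.0 + (0 + 0 + (0 + 0))) ⊢ -c-> m6
  m5 = 0 | (0 + 0) | ((0 + 0) | 0) ⊢ deadlocked
  m6 = 0 | ((0 + 0) | 0) ⊢ deadlocked
Q's transition system — 7 states:
  n0 = b.((a.0 | (0 + 0) + (a.0 + (0 + 0))) | ((0 + 0) | c.0 + (0 + 0 + (0 + 0)))) ⊢ -b-> n1
  n1 = (a.0 | (0 + 0) + (a.0 + (0 + 0))) | ((0 + 0) | c.0 + (0 + 0 + (0 + 0))) ⊢ -a-> n2, -a-> n3, -c-> n4
  n2 = 0 | ((0 + 0) | c.0 + (0 + 0 + (0 + 0))) ⊢ -c-> n5
  n3 = 0 | (0 + 0) | ((0 + 0) | c.0 + (0 + 0 + (0 + 0))) ⊢ -c-> n6
  n4 = (a.0 | (0 + 0) + (a.0 + (0 + 0))) | ((0 + 0) | 0) ⊢ -a-> n5, -a-> n6
  n5 = 0 | ((0 + 0) | 0) ⊢ deadlocked
  n6 = 0 | (0 + 0) | ((0 + 0) | 0) ⊢ deadlocked
Executing bcc from P (initial set {m0}):
  after b @ step 1: {m1}
  after c @ step 2: {m3, m4}
  after c @ step 3: {m6}
  P completes σ.
Executing bcc from Q (initial set {n0}):
  after b @ step 1: {n1}
  after c @ step 2: {n4}
  after c @ step 3: ∅  — Q cannot continue

traces(P) ≠ traces(Q) — witness ⟨bcc⟩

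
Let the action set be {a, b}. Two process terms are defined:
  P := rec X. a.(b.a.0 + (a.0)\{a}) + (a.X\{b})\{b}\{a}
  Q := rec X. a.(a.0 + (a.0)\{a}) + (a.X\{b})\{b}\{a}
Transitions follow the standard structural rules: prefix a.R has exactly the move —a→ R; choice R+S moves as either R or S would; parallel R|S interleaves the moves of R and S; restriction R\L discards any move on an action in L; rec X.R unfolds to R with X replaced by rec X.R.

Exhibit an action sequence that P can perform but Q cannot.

ab

LTS(P): 4 reachable states
  u0 = rec X. a.(b.a.0 + (a.0)\{a}) + (a.X\{b})\{b}\{a} :: --a--▸ u1
  u1 = b.a.0 + (a.0)\{a} :: --b--▸ u2
  u2 = a.0 :: --a--▸ u3
  u3 = 0 :: ∅
LTS(Q): 3 reachable states
  v0 = rec X. a.(a.0 + (a.0)\{a}) + (a.X\{b})\{b}\{a} :: --a--▸ v1
  v1 = a.0 + (a.0)\{a} :: --a--▸ v2
  v2 = 0 :: ∅
Trace ⟨ab⟩ through P, begin at {u0}:
  [1] a ⇒ {u1}
  [2] b ⇒ {u2}
  — P admits the full trace.
Trace ⟨ab⟩ through Q, begin at {v0}:
  [1] a ⇒ {v1}
  [2] b ⇒ ∅ (Q stuck)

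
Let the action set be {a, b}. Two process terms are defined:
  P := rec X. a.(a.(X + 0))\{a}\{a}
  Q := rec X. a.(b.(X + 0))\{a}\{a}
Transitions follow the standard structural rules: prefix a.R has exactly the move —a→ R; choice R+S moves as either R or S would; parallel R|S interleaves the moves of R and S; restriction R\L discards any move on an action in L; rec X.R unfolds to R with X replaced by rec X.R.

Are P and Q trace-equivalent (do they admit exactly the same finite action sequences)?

traces(P) ≠ traces(Q) — witness ⟨ab⟩

LTS(P): 2 reachable states
  m0 = rec X. a.(a.(X + 0))\{a}\{a} :: ··a··> m1
  m1 = (a.((rec X. a.(a.(X + 0))\{a}\{a}) + 0))\{a}\{a} :: (no moves)
LTS(Q): 3 reachable states
  n0 = rec X. a.(b.(X + 0))\{a}\{a} :: ··a··> n1
  n1 = (b.((rec X. a.(b.(X + 0))\{a}\{a}) + 0))\{a}\{a} :: ··b··> n2
  n2 = ((rec X. a.(b.(X + 0))\{a}\{a}) + 0)\{a}\{a} :: (no moves)
Run σ = ⟨ab⟩ on Q: start {n0}
  after a @ step 1: {n1}
  after b @ step 2: {n2}
  Q completes σ.
Run σ = ⟨ab⟩ on P: start {m0}
  after a @ step 1: {m1}
  after b @ step 2: no successor for P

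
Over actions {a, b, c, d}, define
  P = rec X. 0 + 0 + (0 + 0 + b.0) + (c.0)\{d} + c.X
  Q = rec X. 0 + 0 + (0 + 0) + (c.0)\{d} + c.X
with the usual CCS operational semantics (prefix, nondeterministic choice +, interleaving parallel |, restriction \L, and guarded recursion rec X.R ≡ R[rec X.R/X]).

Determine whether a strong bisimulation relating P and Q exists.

P ≁ Q

LTS(P): 3 reachable states
  u0 = rec X. 0 + 0 + (0 + 0 + b.0) + (c.0)\{d} + c.X ⊢ --b--▸ u1, --c--▸ u0, --c--▸ u2
  u1 = 0 ⊢ ·
  u2 = 0\{d} ⊢ ·
LTS(Q): 2 reachable states
  v0 = rec X. 0 + 0 + (0 + 0) + (c.0)\{d} + c.X ⊢ --c--▸ v0, --c--▸ v1
  v1 = 0\{d} ⊢ ·
Coarsest stable partition (strong bisimilarity classes):
  B0 = {u0}
  B1 = {u1, u2, v1}
  B2 = {v0}
u0 ∈ B0, v0 ∈ B2 → different blocks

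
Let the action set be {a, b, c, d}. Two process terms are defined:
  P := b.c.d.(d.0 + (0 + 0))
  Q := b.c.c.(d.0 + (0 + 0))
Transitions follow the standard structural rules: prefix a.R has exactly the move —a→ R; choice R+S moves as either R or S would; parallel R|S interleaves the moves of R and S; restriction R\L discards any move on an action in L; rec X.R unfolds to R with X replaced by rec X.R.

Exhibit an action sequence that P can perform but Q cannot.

P's transition system — 5 states:
  u0 = b.c.d.(d.0 + (0 + 0)) :: -b-> u1
  u1 = c.d.(d.0 + (0 + 0)) :: -c-> u2
  u2 = d.(d.0 + (0 + 0)) :: -d-> u3
  u3 = d.0 + (0 + 0) :: -d-> u4
  u4 = 0 :: stopped
Q's transition system — 5 states:
  v0 = b.c.c.(d.0 + (0 + 0)) :: -b-> v1
  v1 = c.c.(d.0 + (0 + 0)) :: -c-> v2
  v2 = c.(d.0 + (0 + 0)) :: -c-> v3
  v3 = d.0 + (0 + 0) :: -d-> v4
  v4 = 0 :: stopped
Trace ⟨bcd⟩ through P, begin at {u0}:
  after b @ step 1: {u1}
  after c @ step 2: {u2}
  after d @ step 3: {u3}
  P completes σ.
Trace ⟨bcd⟩ through Q, begin at {v0}:
  after b @ step 1: {v1}
  after c @ step 2: {v2}
  after d @ step 3: ∅ (Q stuck)

bcd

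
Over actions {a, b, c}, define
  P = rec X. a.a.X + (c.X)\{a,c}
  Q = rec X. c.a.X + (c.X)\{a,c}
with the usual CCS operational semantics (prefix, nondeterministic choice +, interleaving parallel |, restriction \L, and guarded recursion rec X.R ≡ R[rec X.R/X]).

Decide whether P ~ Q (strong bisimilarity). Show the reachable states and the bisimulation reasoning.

Reachable graph of P (2 states):
  u0 = rec X. a.a.X + (c.X)\{a,c} has moves --a--▸ u1
  u1 = a.(rec X. a.a.X + (c.X)\{a,c}) has moves --a--▸ u0
Reachable graph of Q (2 states):
  v0 = rec X. c.a.X + (c.X)\{a,c} has moves --c--▸ v1
  v1 = a.(rec X. c.a.X + (c.X)\{a,c}) has moves --a--▸ v0
Partition-refinement fixed point:
  B0 = {u0, u1}
  B1 = {v0}
  B2 = {v1}
u0 ∈ B0, v0 ∈ B1 → different blocks

NO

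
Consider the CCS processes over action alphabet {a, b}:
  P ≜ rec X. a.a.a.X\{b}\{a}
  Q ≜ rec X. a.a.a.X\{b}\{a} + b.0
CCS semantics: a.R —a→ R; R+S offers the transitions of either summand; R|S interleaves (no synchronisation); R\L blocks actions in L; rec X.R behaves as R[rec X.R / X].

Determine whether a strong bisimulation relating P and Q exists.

Reachable graph of P (4 states):
  m0 = rec X. a.a.a.X\{b}\{a} has moves ··a··> m1
  m1 = a.a.(rec X. a.a.a.X\{b}\{a})\{b}\{a} has moves ··a··> m2
  m2 = a.(rec X. a.a.a.X\{b}\{a})\{b}\{a} has moves ··a··> m3
  m3 = (rec X. a.a.a.X\{b}\{a})\{b}\{a} has moves stopped
Reachable graph of Q (5 states):
  n0 = rec X. a.a.a.X\{b}\{a} + b.0 has moves ··a··> n1, ··b··> n2
  n1 = a.a.(rec X. a.a.a.X\{b}\{a} + b.0)\{b}\{a} has moves ··a··> n3
  n2 = 0 has moves stopped
  n3 = a.(rec X. a.a.a.X\{b}\{a} + b.0)\{b}\{a} has moves ··a··> n4
  n4 = (rec X. a.a.a.X\{b}\{a} + b.0)\{b}\{a} has moves stopped
Coarsest stable partition (strong bisimilarity classes):
  B0 = {m0}
  B1 = {m1, n1}
  B2 = {m2, n3}
  B3 = {m3, n2, n4}
  B4 = {n0}
m0 ∈ B0, n0 ∈ B4 → different blocks

not bisimilar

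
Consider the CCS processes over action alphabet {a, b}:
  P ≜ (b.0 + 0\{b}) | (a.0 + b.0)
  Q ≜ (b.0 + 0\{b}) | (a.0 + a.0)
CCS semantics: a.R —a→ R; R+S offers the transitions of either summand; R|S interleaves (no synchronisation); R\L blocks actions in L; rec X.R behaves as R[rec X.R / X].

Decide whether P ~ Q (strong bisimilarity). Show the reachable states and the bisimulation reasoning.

NO

LTS(P): 4 reachable states
  p0 = (b.0 + 0\{b}) | (a.0 + b.0) ⊢ -a-> p1, -b-> p1, -b-> p2
  p1 = (b.0 + 0\{b}) | 0 ⊢ -b-> p3
  p2 = 0 | (a.0 + b.0) ⊢ -a-> p3, -b-> p3
  p3 = 0 | 0 ⊢ deadlocked
LTS(Q): 4 reachable states
  q0 = (b.0 + 0\{b}) | (a.0 + a.0) ⊢ -a-> q1, -b-> q2
  q1 = (b.0 + 0\{b}) | 0 ⊢ -b-> q3
  q2 = 0 | (a.0 + a.0) ⊢ -a-> q3
  q3 = 0 | 0 ⊢ deadlocked
Bisimilarity quotient blocks:
  B0 = {p0}
  B1 = {p1, q1}
  B2 = {p3, q3}
  B3 = {p2}
  B4 = {q0}
  B5 = {q2}
p0 ∈ B0, q0 ∈ B4 → different blocks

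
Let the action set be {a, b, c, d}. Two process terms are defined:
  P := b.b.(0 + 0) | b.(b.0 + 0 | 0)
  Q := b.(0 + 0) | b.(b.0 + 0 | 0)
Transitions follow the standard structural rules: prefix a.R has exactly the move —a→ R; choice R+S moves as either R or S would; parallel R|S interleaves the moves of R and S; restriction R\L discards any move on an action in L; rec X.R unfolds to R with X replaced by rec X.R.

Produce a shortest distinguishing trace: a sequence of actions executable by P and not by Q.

bbbb

P's transition system — 9 states:
  s0 = b.b.(0 + 0) | b.(b.0 + 0 | 0) ⊢ ··b··> s1, ··b··> s2
  s1 = b.(0 + 0) | b.(b.0 + 0 | 0) ⊢ ··b··> s3, ··b··> s4
  s2 = b.b.(0 + 0) | (b.0 + 0 | 0) ⊢ ··b··> s4, ··b··> s5
  s3 = (0 + 0) | b.(b.0 + 0 | 0) ⊢ ··b··> s6
  s4 = b.(0 + 0) | (b.0 + 0 | 0) ⊢ ··b··> s6, ··b··> s7
  s5 = b.b.(0 + 0) | 0 ⊢ ··b··> s7
  s6 = (0 + 0) | (b.0 + 0 | 0) ⊢ ··b··> s8
  s7 = b.(0 + 0) | 0 ⊢ ··b··> s8
  s8 = (0 + 0) | 0 ⊢ deadlocked
Q's transition system — 6 states:
  t0 = b.(0 + 0) | b.(b.0 + 0 | 0) ⊢ ··b··> t1, ··b··> t2
  t1 = (0 + 0) | b.(b.0 + 0 | 0) ⊢ ··b··> t3
  t2 = b.(0 + 0) | (b.0 + 0 | 0) ⊢ ··b··> t3, ··b··> t4
  t3 = (0 + 0) | (b.0 + 0 | 0) ⊢ ··b··> t5
  t4 = b.(0 + 0) | 0 ⊢ ··b··> t5
  t5 = (0 + 0) | 0 ⊢ deadlocked
Run σ = ⟨bbbb⟩ on P: start {s0}
  after b @ step 1: {s1, s2}
  after b @ step 2: {s3, s4, s5}
  after b @ step 3: {s6, s7}
  after b @ step 4: {s8}
  — P admits the full trace.
Run σ = ⟨bbbb⟩ on Q: start {t0}
  after b @ step 1: {t1, t2}
  after b @ step 2: {t3, t4}
  after b @ step 3: {t5}
  after b @ step 4: ∅  — Q cannot continue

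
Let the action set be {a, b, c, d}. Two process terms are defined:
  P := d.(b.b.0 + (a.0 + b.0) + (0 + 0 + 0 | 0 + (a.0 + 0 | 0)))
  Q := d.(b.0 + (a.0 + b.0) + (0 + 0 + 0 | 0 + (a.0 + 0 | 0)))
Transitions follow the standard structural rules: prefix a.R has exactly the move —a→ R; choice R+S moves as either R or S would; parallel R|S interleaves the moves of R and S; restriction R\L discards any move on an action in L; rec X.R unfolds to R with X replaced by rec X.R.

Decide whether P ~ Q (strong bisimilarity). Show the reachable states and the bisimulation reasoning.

P ≁ Q

Reachable graph of P (4 states):
  u0 = d.(b.b.0 + (a.0 + b.0) + (0 + 0 + 0 | 0 + (a.0 + 0 | 0))) → ··d··> u1
  u1 = b.b.0 + (a.0 + b.0) + (0 + 0 + 0 | 0 + (a.0 + 0 | 0)) → ··a··> u2, ··b··> u2, ··b··> u3
  u2 = 0 → (no moves)
  u3 = b.0 → ··b··> u2
Reachable graph of Q (3 states):
  v0 = d.(b.0 + (a.0 + b.0) + (0 + 0 + 0 | 0 + (a.0 + 0 | 0))) → ··d··> v1
  v1 = b.0 + (a.0 + b.0) + (0 + 0 + 0 | 0 + (a.0 + 0 | 0)) → ··a··> v2, ··b··> v2
  v2 = 0 → (no moves)
Partition-refinement fixed point:
  B0 = {u0}
  B1 = {u1}
  B2 = {u2, v2}
  B3 = {u3}
  B4 = {v0}
  B5 = {v1}
u0 ∈ B0, v0 ∈ B4 → different blocks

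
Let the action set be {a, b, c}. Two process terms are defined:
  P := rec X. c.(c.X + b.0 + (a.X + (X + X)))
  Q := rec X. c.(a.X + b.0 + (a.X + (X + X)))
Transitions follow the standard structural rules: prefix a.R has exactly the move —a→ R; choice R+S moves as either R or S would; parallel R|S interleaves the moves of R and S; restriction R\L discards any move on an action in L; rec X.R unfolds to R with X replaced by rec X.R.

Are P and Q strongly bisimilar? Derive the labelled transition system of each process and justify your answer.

not bisimilar

P's transition system — 3 states:
  m0 = rec X. c.(c.X + b.0 + (a.X + (X + X))) | —c→ m1
  m1 = c.(rec X. c.(c.X + b.0 + (a.X + (X + X)))) + b.0 + (a.(rec X. c.(c.X + b.0 + (a.X + (X + X)))) + ((rec X. c.(c.X + b.0 + (a.X + (X + X)))) + (rec X. c.(c.X + b.0 + (a.X + (X + X)))))) | —a→ m0, —b→ m2, —c→ m0, —c→ m1
  m2 = 0 | (no moves)
Q's transition system — 3 states:
  n0 = rec X. c.(a.X + b.0 + (a.X + (X + X))) | —c→ n1
  n1 = a.(rec X. c.(a.X + b.0 + (a.X + (X + X)))) + b.0 + (a.(rec X. c.(a.X + b.0 + (a.X + (X + X)))) + ((rec X. c.(a.X + b.0 + (a.X + (X + X)))) + (rec X. c.(a.X + b.0 + (a.X + (X + X)))))) | —a→ n0, —b→ n2, —c→ n1
  n2 = 0 | (no moves)
Partition-refinement fixed point:
  B0 = {m0}
  B1 = {m1}
  B2 = {m2, n2}
  B3 = {n0}
  B4 = {n1}
m0 ∈ B0, n0 ∈ B3 → different blocks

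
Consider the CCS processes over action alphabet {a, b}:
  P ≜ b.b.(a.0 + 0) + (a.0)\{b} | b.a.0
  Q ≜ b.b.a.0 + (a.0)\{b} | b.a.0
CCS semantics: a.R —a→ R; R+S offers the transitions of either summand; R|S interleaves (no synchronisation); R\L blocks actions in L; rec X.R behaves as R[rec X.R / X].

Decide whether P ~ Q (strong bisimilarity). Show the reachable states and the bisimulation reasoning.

bisimilar

Reachable graph of P (9 states):
  m0 = b.b.(a.0 + 0) + (a.0)\{b} | b.a.0 has moves —a→ m1, —b→ m2, —b→ m3
  m1 = 0\{b} | b.a.0 has moves —b→ m4
  m2 = (a.0)\{b} | a.0 has moves —a→ m4, —a→ m5
  m3 = b.(a.0 + 0) has moves —b→ m6
  m4 = 0\{b} | a.0 has moves —a→ m7
  m5 = (a.0)\{b} | 0 has moves —a→ m7
  m6 = a.0 + 0 has moves —a→ m8
  m7 = 0\{b} | 0 has moves (no moves)
  m8 = 0 has moves (no moves)
Reachable graph of Q (9 states):
  n0 = b.b.a.0 + (a.0)\{b} | b.a.0 has moves —a→ n1, —b→ n2, —b→ n3
  n1 = 0\{b} | b.a.0 has moves —b→ n4
  n2 = (a.0)\{b} | a.0 has moves —a→ n4, —a→ n5
  n3 = b.a.0 has moves —b→ n6
  n4 = 0\{b} | a.0 has moves —a→ n7
  n5 = (a.0)\{b} | 0 has moves —a→ n7
  n6 = a.0 has moves —a→ n8
  n7 = 0\{b} | 0 has moves (no moves)
  n8 = 0 has moves (no moves)
Partition-refinement fixed point:
  B0 = {m0, n0}
  B1 = {m1, m3, n1, n3}
  B2 = {m4, m5, m6, n4, n5, n6}
  B3 = {m7, m8, n7, n8}
  B4 = {m2, n2}
m0 ∈ B0, n0 ∈ B0 → same block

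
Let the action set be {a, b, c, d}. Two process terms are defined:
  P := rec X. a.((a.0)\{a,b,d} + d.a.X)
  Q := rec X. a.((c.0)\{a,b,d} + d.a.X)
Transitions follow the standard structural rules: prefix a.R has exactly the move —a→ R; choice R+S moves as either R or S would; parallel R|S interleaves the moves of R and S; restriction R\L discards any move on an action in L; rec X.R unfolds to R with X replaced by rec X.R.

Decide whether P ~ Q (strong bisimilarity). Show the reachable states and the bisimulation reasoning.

LTS(P): 3 reachable states
  m0 = rec X. a.((a.0)\{a,b,d} + d.a.X) has moves ··a··> m1
  m1 = (a.0)\{a,b,d} + d.a.(rec X. a.((a.0)\{a,b,d} + d.a.X)) has moves ··d··> m2
  m2 = a.(rec X. a.((a.0)\{a,b,d} + d.a.X)) has moves ··a··> m0
LTS(Q): 4 reachable states
  n0 = rec X. a.((c.0)\{a,b,d} + d.a.X) has moves ··a··> n1
  n1 = (c.0)\{a,b,d} + d.a.(rec X. a.((c.0)\{a,b,d} + d.a.X)) has moves ··c··> n2, ··d··> n3
  n2 = 0\{a,b,d} has moves stopped
  n3 = a.(rec X. a.((c.0)\{a,b,d} + d.a.X)) has moves ··a··> n0
Bisimilarity quotient blocks:
  B0 = {m0}
  B1 = {m1}
  B2 = {m2}
  B3 = {n0}
  B4 = {n1}
  B5 = {n3}
  B6 = {n2}
m0 ∈ B0, n0 ∈ B3 → different blocks

P ≁ Q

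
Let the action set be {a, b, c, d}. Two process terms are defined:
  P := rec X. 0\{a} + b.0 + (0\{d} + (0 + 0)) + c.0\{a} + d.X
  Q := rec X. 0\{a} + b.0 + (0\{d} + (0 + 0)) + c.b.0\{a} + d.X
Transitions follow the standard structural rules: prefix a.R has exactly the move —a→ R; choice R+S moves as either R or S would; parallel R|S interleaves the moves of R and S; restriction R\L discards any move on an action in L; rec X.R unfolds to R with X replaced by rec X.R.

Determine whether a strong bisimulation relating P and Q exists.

P's transition system — 3 states:
  p0 = rec X. 0\{a} + b.0 + (0\{d} + (0 + 0)) + c.0\{a} + d.X has moves —b→ p1, —c→ p2, —d→ p0
  p1 = 0 has moves (no moves)
  p2 = 0\{a} has moves (no moves)
Q's transition system — 4 states:
  q0 = rec X. 0\{a} + b.0 + (0\{d} + (0 + 0)) + c.b.0\{a} + d.X has moves —b→ q1, —c→ q2, —d→ q0
  q1 = 0 has moves (no moves)
  q2 = b.0\{a} has moves —b→ q3
  q3 = 0\{a} has moves (no moves)
Coarsest stable partition (strong bisimilarity classes):
  B0 = {p0}
  B1 = {p1, p2, q1, q3}
  B2 = {q0}
  B3 = {q2}
p0 ∈ B0, q0 ∈ B2 → different blocks

not bisimilar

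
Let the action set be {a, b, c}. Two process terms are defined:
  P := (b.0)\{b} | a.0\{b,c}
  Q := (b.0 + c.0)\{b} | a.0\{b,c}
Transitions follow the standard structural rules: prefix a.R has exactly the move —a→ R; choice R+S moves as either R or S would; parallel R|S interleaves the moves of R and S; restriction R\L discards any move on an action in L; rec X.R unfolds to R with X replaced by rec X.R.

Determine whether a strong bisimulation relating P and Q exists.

P ≁ Q

LTS(P): 2 reachable states
  m0 = (b.0)\{b} | a.0\{b,c} :: =a=> m1
  m1 = (b.0)\{b} | 0\{b,c} :: ·
LTS(Q): 4 reachable states
  n0 = (b.0 + c.0)\{b} | a.0\{b,c} :: =a=> n1, =c=> n2
  n1 = (b.0 + c.0)\{b} | 0\{b,c} :: =c=> n3
  n2 = 0\{b} | a.0\{b,c} :: =a=> n3
  n3 = 0\{b} | 0\{b,c} :: ·
Partition-refinement fixed point:
  B0 = {m0, n2}
  B1 = {m1, n3}
  B2 = {n0}
  B3 = {n1}
m0 ∈ B0, n0 ∈ B2 → different blocks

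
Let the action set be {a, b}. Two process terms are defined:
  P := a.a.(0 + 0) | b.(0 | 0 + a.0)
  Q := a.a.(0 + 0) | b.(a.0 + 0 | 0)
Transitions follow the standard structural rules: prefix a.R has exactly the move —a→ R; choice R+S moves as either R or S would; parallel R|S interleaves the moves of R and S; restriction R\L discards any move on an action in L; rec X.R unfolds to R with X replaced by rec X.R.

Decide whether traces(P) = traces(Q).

LTS(P): 9 reachable states
  m0 = a.a.(0 + 0) | b.(0 | 0 + a.0) ⊢ —a→ m1, —b→ m2
  m1 = a.(0 + 0) | b.(0 | 0 + a.0) ⊢ —a→ m3, —b→ m4
  m2 = a.a.(0 + 0) | (0 | 0 + a.0) ⊢ —a→ m4, —a→ m5
  m3 = (0 + 0) | b.(0 | 0 + a.0) ⊢ —b→ m6
  m4 = a.(0 + 0) | (0 | 0 + a.0) ⊢ —a→ m6, —a→ m7
  m5 = a.a.(0 + 0) | 0 ⊢ —a→ m7
  m6 = (0 + 0) | (0 | 0 + a.0) ⊢ —a→ m8
  m7 = a.(0 + 0) | 0 ⊢ —a→ m8
  m8 = (0 + 0) | 0 ⊢ ·
LTS(Q): 9 reachable states
  n0 = a.a.(0 + 0) | b.(a.0 + 0 | 0) ⊢ —a→ n1, —b→ n2
  n1 = a.(0 + 0) | b.(a.0 + 0 | 0) ⊢ —a→ n3, —b→ n4
  n2 = a.a.(0 + 0) | (a.0 + 0 | 0) ⊢ —a→ n4, —a→ n5
  n3 = (0 + 0) | b.(a.0 + 0 | 0) ⊢ —b→ n6
  n4 = a.(0 + 0) | (a.0 + 0 | 0) ⊢ —a→ n6, —a→ n7
  n5 = a.a.(0 + 0) | 0 ⊢ —a→ n7
  n6 = (0 + 0) | (a.0 + 0 | 0) ⊢ —a→ n8
  n7 = a.(0 + 0) | 0 ⊢ —a→ n8
  n8 = (0 + 0) | 0 ⊢ ·
Coarsest stable partition (strong bisimilarity classes):
  B0 = {m0, n0}
  B1 = {m2, n2}
  B2 = {m4, m5, n4, n5}
  B3 = {m6, m7, n6, n7}
  B4 = {m8, n8}
  B5 = {m1, n1}
  B6 = {m3, n3}
m0 ∈ B0, n0 ∈ B0 → same block
Bisimilar ⇒ trace-equivalent.

trace-equivalent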